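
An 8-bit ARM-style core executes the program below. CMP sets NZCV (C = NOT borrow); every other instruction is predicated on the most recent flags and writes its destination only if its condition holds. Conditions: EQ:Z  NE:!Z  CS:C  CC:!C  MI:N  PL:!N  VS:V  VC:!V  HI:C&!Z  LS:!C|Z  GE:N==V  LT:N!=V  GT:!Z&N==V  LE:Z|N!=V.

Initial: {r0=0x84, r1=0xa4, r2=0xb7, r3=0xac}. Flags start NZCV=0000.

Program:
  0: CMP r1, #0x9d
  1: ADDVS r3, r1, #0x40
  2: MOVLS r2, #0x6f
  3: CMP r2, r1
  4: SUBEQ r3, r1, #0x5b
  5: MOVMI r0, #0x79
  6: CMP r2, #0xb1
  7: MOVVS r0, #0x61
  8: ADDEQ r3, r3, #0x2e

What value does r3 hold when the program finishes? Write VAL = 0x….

0: ✓ CMP  NZCV=0010
1: · ADDVS
2: · MOVLS
3: ✓ CMP  NZCV=0010
4: · SUBEQ
5: · MOVMI
6: ✓ CMP  NZCV=0010
7: · MOVVS
8: · ADDEQ

VAL = 0xac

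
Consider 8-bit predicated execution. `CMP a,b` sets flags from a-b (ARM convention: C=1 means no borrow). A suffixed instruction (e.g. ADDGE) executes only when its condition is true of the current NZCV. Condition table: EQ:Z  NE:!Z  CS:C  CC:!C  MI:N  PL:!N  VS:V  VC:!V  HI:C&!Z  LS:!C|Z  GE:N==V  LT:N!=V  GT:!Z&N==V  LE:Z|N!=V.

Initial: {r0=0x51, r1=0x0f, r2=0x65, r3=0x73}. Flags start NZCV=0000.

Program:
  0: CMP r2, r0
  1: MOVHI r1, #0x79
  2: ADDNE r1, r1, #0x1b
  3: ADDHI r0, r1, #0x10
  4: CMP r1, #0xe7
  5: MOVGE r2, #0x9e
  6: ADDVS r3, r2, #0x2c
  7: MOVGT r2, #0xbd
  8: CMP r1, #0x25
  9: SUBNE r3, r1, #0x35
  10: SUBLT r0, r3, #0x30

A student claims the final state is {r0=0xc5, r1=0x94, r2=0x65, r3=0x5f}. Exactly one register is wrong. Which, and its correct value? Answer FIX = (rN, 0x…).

[0] flags=0010 → (cmp)
[1] flags=0010 HI?T → r1=0x79
[2] flags=0010 NE?T → r1=0x94
[3] flags=0010 HI?T → r0=0xa4
[4] flags=1000 → (cmp)
[5] flags=1000 GE?F → skip
[6] flags=1000 VS?F → skip
[7] flags=1000 GT?F → skip
[8] flags=0011 → (cmp)
[9] flags=0011 NE?T → r3=0x5f
[10] flags=0011 LT?T → r0=0x2f

FIX = (r0, 0x2f)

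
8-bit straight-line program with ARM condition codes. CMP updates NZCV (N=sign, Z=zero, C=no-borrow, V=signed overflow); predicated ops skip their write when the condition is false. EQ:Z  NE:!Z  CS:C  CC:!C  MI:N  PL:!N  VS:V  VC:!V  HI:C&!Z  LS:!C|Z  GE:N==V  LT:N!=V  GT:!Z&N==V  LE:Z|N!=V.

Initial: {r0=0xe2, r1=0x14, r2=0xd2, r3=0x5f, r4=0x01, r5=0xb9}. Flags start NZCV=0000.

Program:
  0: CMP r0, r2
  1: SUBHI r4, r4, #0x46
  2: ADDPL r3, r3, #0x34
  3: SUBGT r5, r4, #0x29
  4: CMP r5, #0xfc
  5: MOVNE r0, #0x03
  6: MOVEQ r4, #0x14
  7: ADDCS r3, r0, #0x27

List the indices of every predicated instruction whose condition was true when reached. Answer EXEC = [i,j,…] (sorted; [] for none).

EXEC = [1,2,3,5]

0: ✓ CMP  NZCV=0010
1: ✓ SUBHI  r4←0xbb
2: ✓ ADDPL  r3←0x93
3: ✓ SUBGT  r5←0x92
4: ✓ CMP  NZCV=1000
5: ✓ MOVNE  r0←0x03
6: · MOVEQ
7: · ADDCS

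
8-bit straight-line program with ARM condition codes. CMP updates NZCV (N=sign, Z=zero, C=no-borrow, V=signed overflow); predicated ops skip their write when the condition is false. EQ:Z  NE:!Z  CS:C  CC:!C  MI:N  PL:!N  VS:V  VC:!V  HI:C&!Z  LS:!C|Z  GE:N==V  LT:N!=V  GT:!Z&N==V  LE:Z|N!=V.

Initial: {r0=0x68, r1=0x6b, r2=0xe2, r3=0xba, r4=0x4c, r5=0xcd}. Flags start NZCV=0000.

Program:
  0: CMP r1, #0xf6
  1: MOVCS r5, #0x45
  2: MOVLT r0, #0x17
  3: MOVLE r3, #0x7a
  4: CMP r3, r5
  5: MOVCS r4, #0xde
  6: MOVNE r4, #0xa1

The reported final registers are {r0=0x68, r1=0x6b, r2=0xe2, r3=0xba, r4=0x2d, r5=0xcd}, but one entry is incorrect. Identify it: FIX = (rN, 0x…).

FIX = (r4, 0xa1)

0: ✓ CMP  NZCV=0000
1: · MOVCS
2: · MOVLT
3: · MOVLE
4: ✓ CMP  NZCV=1000
5: · MOVCS
6: ✓ MOVNE  r4←0xa1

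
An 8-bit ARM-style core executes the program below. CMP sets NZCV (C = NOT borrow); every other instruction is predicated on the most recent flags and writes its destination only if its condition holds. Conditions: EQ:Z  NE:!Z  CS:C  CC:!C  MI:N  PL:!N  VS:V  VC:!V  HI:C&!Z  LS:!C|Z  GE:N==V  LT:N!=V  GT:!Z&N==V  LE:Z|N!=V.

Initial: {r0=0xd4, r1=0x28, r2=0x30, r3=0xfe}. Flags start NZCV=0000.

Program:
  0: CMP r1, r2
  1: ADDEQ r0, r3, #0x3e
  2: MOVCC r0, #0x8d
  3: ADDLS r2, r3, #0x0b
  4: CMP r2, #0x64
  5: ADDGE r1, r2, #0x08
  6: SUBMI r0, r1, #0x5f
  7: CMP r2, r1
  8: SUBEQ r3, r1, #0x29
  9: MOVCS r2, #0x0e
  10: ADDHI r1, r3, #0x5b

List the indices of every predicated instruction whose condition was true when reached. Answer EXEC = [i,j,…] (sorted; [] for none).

EXEC = [2,3,6]

[0] flags=1000 → (cmp)
[1] flags=1000 EQ?F → skip
[2] flags=1000 CC?T → r0=0x8d
[3] flags=1000 LS?T → r2=0x09
[4] flags=1000 → (cmp)
[5] flags=1000 GE?F → skip
[6] flags=1000 MI?T → r0=0xc9
[7] flags=1000 → (cmp)
[8] flags=1000 EQ?F → skip
[9] flags=1000 CS?F → skip
[10] flags=1000 HI?F → skip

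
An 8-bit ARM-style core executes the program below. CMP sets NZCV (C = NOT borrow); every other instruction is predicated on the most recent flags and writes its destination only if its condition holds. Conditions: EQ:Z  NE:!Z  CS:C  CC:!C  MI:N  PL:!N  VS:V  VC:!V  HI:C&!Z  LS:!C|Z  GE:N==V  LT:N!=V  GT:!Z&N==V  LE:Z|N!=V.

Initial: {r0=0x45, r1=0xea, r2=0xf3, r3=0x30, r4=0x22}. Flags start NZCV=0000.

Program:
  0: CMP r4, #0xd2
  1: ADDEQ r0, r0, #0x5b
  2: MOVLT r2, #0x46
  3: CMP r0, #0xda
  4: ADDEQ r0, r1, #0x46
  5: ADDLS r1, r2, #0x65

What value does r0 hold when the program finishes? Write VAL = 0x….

[0] flags=0000 → (cmp)
[1] flags=0000 EQ?F → skip
[2] flags=0000 LT?F → skip
[3] flags=0000 → (cmp)
[4] flags=0000 EQ?F → skip
[5] flags=0000 LS?T → r1=0x58

VAL = 0x45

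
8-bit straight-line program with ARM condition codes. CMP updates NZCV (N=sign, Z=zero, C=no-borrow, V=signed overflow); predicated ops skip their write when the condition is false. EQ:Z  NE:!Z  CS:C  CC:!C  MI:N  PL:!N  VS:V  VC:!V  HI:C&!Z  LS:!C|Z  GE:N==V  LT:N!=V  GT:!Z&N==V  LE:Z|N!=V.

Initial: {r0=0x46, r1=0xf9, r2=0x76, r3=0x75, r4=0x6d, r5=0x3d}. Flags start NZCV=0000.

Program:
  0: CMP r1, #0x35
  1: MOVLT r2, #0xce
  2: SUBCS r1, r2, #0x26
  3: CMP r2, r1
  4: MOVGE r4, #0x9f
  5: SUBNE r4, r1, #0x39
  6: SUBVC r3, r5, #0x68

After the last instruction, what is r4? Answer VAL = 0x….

VAL = 0x6f

[0] flags=1010 → (cmp)
[1] flags=1010 LT?T → r2=0xce
[2] flags=1010 CS?T → r1=0xa8
[3] flags=0010 → (cmp)
[4] flags=0010 GE?T → r4=0x9f
[5] flags=0010 NE?T → r4=0x6f
[6] flags=0010 VC?T → r3=0xd5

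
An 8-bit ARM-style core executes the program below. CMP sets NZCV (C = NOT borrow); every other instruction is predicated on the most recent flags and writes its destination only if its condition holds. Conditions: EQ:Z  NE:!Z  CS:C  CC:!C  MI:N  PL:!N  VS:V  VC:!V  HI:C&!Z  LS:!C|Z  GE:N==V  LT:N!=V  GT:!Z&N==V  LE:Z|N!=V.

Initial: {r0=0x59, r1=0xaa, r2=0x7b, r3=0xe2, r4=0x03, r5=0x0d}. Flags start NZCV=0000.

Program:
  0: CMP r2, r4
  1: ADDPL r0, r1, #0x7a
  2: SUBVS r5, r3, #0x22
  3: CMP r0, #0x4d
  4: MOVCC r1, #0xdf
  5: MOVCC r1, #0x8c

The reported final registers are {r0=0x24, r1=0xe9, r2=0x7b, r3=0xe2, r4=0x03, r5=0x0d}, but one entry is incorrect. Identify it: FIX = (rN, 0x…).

[0] flags=0010 → (cmp)
[1] flags=0010 PL?T → r0=0x24
[2] flags=0010 VS?F → skip
[3] flags=1000 → (cmp)
[4] flags=1000 CC?T → r1=0xdf
[5] flags=1000 CC?T → r1=0x8c

FIX = (r1, 0x8c)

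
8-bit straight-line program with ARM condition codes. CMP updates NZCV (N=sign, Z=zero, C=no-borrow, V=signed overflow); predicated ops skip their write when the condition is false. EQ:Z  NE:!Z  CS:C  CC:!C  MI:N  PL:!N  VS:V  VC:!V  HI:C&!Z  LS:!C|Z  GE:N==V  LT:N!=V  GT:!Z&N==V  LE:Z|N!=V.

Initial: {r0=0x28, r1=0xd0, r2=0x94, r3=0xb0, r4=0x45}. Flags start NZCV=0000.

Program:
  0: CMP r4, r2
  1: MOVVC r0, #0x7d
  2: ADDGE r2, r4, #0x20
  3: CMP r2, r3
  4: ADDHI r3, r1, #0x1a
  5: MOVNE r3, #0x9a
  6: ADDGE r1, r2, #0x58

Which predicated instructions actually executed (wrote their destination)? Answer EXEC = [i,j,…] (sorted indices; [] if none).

EXEC = [2,5,6]

0: ✓ CMP  NZCV=1001
1: · MOVVC
2: ✓ ADDGE  r2←0x65
3: ✓ CMP  NZCV=1001
4: · ADDHI
5: ✓ MOVNE  r3←0x9a
6: ✓ ADDGE  r1←0xbd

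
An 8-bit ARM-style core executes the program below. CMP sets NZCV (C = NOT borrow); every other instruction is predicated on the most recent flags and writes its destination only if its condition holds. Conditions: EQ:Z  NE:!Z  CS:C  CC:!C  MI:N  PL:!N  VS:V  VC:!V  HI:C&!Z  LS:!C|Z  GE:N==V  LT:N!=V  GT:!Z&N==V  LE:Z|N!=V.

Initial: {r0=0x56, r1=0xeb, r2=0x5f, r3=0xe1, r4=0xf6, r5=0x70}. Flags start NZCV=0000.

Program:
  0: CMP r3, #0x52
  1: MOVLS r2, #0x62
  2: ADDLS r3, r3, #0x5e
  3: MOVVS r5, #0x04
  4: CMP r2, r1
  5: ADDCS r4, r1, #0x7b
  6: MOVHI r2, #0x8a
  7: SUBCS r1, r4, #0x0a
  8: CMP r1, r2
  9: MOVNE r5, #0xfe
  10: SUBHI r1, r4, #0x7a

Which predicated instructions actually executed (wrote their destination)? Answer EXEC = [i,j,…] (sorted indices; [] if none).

0: ✓ CMP  NZCV=1010
1: · MOVLS
2: · ADDLS
3: · MOVVS
4: ✓ CMP  NZCV=0000
5: · ADDCS
6: · MOVHI
7: · SUBCS
8: ✓ CMP  NZCV=1010
9: ✓ MOVNE  r5←0xfe
10: ✓ SUBHI  r1←0x7c

EXEC = [9,10]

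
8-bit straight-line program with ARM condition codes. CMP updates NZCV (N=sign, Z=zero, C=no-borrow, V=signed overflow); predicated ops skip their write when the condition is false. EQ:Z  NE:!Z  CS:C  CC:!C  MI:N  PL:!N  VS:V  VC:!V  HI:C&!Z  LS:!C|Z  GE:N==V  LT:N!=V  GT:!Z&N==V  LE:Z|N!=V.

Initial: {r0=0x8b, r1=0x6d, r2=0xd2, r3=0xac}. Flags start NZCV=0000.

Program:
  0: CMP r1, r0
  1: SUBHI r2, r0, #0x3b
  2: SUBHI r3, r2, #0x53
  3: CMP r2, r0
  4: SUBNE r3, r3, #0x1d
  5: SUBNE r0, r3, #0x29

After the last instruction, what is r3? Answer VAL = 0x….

0: ✓ CMP  NZCV=1001
1: · SUBHI
2: · SUBHI
3: ✓ CMP  NZCV=0010
4: ✓ SUBNE  r3←0x8f
5: ✓ SUBNE  r0←0x66

VAL = 0x8f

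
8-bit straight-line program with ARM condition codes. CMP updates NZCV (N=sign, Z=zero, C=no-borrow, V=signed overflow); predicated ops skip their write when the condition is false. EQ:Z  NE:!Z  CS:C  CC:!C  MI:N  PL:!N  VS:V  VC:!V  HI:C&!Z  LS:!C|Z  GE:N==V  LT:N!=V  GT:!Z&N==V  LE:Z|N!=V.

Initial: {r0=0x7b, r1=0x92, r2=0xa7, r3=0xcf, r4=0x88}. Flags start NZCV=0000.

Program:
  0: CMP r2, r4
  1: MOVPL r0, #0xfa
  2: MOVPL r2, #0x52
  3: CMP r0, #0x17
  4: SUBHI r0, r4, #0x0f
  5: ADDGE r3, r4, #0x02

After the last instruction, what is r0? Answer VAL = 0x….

0: ✓ CMP  NZCV=0010
1: ✓ MOVPL  r0←0xfa
2: ✓ MOVPL  r2←0x52
3: ✓ CMP  NZCV=1010
4: ✓ SUBHI  r0←0x79
5: · ADDGE

VAL = 0x79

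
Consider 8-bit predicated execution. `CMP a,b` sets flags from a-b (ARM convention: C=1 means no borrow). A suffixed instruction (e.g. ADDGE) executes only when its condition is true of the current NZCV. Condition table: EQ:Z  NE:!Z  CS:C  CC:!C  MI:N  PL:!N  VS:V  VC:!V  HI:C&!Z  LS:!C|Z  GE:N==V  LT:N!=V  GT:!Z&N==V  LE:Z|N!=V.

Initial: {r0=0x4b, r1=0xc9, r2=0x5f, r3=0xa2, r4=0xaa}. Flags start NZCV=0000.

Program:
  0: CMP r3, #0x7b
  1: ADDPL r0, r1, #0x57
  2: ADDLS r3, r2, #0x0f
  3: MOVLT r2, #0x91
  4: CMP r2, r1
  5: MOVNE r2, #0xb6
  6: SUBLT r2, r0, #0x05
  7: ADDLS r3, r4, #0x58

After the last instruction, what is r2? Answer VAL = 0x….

[0] flags=0011 → (cmp)
[1] flags=0011 PL?T → r0=0x20
[2] flags=0011 LS?F → skip
[3] flags=0011 LT?T → r2=0x91
[4] flags=1000 → (cmp)
[5] flags=1000 NE?T → r2=0xb6
[6] flags=1000 LT?T → r2=0x1b
[7] flags=1000 LS?T → r3=0x02

VAL = 0x1b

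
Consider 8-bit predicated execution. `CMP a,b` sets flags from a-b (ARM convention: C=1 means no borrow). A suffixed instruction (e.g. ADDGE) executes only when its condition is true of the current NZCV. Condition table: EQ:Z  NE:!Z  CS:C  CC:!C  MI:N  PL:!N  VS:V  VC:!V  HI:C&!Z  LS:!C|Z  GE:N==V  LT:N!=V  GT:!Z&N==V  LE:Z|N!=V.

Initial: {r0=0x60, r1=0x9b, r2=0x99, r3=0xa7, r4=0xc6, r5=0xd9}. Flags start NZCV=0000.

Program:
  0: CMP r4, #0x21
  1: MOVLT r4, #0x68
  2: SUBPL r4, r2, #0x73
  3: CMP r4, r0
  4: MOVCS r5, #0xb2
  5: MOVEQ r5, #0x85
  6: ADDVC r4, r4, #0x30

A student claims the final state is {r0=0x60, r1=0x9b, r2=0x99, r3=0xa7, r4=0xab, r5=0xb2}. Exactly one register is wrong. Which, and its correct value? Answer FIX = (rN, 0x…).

FIX = (r4, 0x98)

[0] flags=1010 → (cmp)
[1] flags=1010 LT?T → r4=0x68
[2] flags=1010 PL?F → skip
[3] flags=0010 → (cmp)
[4] flags=0010 CS?T → r5=0xb2
[5] flags=0010 EQ?F → skip
[6] flags=0010 VC?T → r4=0x98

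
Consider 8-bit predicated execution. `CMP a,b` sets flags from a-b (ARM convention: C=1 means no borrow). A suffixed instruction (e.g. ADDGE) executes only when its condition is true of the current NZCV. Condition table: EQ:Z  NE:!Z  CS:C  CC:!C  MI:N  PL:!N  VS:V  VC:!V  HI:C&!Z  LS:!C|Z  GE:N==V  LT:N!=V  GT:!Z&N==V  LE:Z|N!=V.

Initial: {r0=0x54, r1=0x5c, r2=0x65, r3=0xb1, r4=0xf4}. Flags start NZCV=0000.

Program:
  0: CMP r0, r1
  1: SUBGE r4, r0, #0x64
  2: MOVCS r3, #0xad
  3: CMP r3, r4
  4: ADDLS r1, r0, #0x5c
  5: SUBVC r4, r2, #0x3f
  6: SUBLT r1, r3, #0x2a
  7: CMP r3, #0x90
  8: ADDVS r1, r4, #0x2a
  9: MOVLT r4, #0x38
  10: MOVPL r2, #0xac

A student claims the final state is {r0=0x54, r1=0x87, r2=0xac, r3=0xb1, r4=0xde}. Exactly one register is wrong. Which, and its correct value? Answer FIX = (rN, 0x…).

FIX = (r4, 0x26)

0: ✓ CMP  NZCV=1000
1: · SUBGE
2: · MOVCS
3: ✓ CMP  NZCV=1000
4: ✓ ADDLS  r1←0xb0
5: ✓ SUBVC  r4←0x26
6: ✓ SUBLT  r1←0x87
7: ✓ CMP  NZCV=0010
8: · ADDVS
9: · MOVLT
10: ✓ MOVPL  r2←0xac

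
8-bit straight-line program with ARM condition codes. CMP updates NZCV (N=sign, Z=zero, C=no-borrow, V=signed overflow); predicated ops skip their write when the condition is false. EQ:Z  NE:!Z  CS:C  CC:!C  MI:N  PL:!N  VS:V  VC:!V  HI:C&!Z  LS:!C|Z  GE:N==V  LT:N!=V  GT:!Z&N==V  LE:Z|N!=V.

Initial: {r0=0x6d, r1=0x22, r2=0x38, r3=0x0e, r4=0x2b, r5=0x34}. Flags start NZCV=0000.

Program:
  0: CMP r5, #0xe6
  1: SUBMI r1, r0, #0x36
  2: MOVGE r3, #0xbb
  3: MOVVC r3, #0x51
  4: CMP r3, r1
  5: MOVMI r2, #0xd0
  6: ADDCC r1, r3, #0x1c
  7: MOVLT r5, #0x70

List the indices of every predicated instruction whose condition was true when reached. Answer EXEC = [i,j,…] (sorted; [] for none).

EXEC = [2,3]

0: ✓ CMP  NZCV=0000
1: · SUBMI
2: ✓ MOVGE  r3←0xbb
3: ✓ MOVVC  r3←0x51
4: ✓ CMP  NZCV=0010
5: · MOVMI
6: · ADDCC
7: · MOVLT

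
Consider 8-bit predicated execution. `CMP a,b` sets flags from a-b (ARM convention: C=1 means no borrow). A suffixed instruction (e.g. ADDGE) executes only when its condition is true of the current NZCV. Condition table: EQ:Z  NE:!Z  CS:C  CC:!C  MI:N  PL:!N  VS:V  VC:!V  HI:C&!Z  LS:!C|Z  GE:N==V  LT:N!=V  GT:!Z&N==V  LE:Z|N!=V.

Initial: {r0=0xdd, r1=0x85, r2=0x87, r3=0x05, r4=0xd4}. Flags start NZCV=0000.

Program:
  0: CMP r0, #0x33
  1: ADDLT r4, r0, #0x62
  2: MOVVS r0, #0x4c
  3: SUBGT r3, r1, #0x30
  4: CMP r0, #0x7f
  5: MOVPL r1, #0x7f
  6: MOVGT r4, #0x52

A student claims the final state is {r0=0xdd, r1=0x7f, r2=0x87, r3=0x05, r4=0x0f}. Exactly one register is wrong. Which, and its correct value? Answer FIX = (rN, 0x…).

FIX = (r4, 0x3f)

[0] flags=1010 → (cmp)
[1] flags=1010 LT?T → r4=0x3f
[2] flags=1010 VS?F → skip
[3] flags=1010 GT?F → skip
[4] flags=0011 → (cmp)
[5] flags=0011 PL?T → r1=0x7f
[6] flags=0011 GT?F → skip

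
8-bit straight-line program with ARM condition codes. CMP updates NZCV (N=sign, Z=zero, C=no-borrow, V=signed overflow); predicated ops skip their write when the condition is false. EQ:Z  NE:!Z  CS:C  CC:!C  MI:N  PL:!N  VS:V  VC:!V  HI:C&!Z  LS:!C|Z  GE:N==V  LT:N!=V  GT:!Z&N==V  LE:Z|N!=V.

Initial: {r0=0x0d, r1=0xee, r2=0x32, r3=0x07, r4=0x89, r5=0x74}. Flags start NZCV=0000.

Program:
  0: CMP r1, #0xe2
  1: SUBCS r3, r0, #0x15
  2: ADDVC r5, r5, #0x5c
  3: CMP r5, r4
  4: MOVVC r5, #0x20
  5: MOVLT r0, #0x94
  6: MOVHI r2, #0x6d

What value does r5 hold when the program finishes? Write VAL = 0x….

0: ✓ CMP  NZCV=0010
1: ✓ SUBCS  r3←0xf8
2: ✓ ADDVC  r5←0xd0
3: ✓ CMP  NZCV=0010
4: ✓ MOVVC  r5←0x20
5: · MOVLT
6: ✓ MOVHI  r2←0x6d

VAL = 0x20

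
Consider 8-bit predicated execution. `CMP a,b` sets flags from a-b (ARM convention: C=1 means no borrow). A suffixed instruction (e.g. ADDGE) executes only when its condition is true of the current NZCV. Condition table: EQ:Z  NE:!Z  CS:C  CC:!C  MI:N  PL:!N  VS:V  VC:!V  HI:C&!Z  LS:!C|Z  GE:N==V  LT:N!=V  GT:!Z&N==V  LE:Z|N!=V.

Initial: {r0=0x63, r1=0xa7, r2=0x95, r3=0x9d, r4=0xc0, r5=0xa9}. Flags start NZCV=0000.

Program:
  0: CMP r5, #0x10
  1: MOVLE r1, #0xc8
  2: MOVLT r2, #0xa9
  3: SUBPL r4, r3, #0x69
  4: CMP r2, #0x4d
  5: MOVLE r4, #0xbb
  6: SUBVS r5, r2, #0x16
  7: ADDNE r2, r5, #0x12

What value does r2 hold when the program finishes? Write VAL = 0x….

[0] flags=1010 → (cmp)
[1] flags=1010 LE?T → r1=0xc8
[2] flags=1010 LT?T → r2=0xa9
[3] flags=1010 PL?F → skip
[4] flags=0011 → (cmp)
[5] flags=0011 LE?T → r4=0xbb
[6] flags=0011 VS?T → r5=0x93
[7] flags=0011 NE?T → r2=0xa5

VAL = 0xa5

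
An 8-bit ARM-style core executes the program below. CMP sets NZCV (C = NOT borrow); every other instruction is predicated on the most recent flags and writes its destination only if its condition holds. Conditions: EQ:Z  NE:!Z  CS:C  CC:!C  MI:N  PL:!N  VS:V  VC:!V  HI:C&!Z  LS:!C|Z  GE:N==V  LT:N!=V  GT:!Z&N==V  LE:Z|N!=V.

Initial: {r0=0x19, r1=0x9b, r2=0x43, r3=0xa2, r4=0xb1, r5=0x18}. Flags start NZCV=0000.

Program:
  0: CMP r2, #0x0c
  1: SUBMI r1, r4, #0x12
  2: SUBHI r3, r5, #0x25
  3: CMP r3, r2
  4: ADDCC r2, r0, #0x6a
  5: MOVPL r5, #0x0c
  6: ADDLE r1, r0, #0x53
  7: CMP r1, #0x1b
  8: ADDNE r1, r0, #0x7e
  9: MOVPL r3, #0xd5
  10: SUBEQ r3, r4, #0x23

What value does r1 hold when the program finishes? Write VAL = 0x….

0: ✓ CMP  NZCV=0010
1: · SUBMI
2: ✓ SUBHI  r3←0xf3
3: ✓ CMP  NZCV=1010
4: · ADDCC
5: · MOVPL
6: ✓ ADDLE  r1←0x6c
7: ✓ CMP  NZCV=0010
8: ✓ ADDNE  r1←0x97
9: ✓ MOVPL  r3←0xd5
10: · SUBEQ

VAL = 0x97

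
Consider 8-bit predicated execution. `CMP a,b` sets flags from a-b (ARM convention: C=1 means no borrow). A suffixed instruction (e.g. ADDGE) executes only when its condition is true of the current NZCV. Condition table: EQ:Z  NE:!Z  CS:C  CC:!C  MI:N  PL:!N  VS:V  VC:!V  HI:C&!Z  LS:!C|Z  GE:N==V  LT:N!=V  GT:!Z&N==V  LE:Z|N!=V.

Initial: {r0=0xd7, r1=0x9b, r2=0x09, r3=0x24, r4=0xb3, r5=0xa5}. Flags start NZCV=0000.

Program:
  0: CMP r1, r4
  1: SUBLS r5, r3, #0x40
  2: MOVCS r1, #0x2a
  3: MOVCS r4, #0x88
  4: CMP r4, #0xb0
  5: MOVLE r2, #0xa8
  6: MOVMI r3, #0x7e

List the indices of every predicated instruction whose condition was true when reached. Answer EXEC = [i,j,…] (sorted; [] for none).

EXEC = [1]

[0] flags=1000 → (cmp)
[1] flags=1000 LS?T → r5=0xe4
[2] flags=1000 CS?F → skip
[3] flags=1000 CS?F → skip
[4] flags=0010 → (cmp)
[5] flags=0010 LE?F → skip
[6] flags=0010 MI?F → skip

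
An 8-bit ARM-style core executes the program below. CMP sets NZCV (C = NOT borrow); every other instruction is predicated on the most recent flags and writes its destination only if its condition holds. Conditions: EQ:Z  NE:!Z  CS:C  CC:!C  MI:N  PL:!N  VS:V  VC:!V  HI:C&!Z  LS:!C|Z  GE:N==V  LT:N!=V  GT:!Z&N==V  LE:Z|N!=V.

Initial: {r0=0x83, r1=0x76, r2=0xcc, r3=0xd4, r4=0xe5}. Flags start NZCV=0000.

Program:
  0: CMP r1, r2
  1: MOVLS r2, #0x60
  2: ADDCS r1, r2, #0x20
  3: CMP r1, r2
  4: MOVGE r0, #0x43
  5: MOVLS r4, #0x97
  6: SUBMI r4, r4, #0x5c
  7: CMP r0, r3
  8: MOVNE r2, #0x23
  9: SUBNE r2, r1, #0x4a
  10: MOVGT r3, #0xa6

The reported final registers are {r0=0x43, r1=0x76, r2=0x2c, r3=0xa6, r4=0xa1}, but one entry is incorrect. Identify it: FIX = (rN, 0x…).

0: ✓ CMP  NZCV=1001
1: ✓ MOVLS  r2←0x60
2: · ADDCS
3: ✓ CMP  NZCV=0010
4: ✓ MOVGE  r0←0x43
5: · MOVLS
6: · SUBMI
7: ✓ CMP  NZCV=0000
8: ✓ MOVNE  r2←0x23
9: ✓ SUBNE  r2←0x2c
10: ✓ MOVGT  r3←0xa6

FIX = (r4, 0xe5)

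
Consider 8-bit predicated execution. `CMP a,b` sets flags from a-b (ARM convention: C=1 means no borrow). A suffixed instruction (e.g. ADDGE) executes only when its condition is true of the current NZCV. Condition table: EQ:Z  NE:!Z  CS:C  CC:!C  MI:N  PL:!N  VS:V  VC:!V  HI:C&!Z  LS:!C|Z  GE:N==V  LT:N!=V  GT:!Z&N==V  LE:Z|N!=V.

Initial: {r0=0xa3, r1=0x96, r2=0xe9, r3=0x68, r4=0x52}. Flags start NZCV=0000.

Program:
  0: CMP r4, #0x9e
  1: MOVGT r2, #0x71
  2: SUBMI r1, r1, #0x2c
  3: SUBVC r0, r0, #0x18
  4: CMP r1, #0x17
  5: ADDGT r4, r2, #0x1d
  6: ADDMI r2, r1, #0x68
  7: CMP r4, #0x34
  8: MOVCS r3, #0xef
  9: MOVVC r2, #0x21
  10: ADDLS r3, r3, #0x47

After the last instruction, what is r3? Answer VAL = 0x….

VAL = 0xef

0: ✓ CMP  NZCV=1001
1: ✓ MOVGT  r2←0x71
2: ✓ SUBMI  r1←0x6a
3: · SUBVC
4: ✓ CMP  NZCV=0010
5: ✓ ADDGT  r4←0x8e
6: · ADDMI
7: ✓ CMP  NZCV=0011
8: ✓ MOVCS  r3←0xef
9: · MOVVC
10: · ADDLS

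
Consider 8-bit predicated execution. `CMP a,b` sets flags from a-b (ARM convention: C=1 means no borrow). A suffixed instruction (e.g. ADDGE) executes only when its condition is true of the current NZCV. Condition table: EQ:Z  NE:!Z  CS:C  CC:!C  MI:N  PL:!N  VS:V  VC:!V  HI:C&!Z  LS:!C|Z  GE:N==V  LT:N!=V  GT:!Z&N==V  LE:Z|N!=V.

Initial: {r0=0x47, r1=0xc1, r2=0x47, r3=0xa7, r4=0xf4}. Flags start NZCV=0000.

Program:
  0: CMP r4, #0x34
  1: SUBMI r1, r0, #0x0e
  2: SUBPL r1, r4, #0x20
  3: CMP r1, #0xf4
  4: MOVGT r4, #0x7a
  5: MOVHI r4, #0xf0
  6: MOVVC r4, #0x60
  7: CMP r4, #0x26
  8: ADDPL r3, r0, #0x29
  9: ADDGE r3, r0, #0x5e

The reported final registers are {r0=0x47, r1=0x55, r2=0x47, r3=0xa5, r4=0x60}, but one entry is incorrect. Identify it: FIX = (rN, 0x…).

[0] flags=1010 → (cmp)
[1] flags=1010 MI?T → r1=0x39
[2] flags=1010 PL?F → skip
[3] flags=0000 → (cmp)
[4] flags=0000 GT?T → r4=0x7a
[5] flags=0000 HI?F → skip
[6] flags=0000 VC?T → r4=0x60
[7] flags=0010 → (cmp)
[8] flags=0010 PL?T → r3=0x70
[9] flags=0010 GE?T → r3=0xa5

FIX = (r1, 0x39)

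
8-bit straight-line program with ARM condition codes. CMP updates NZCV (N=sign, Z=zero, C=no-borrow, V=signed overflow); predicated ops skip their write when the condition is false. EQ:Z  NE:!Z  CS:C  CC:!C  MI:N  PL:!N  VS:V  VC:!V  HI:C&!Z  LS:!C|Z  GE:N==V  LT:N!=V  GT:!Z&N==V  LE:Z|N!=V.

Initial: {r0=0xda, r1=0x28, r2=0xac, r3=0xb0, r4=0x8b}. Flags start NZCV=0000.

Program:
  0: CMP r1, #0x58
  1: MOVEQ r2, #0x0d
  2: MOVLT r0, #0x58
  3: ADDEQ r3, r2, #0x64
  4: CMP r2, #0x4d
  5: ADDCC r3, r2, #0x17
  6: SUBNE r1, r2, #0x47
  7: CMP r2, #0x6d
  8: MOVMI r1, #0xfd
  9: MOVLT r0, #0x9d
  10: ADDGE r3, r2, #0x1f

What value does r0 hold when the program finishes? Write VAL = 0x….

VAL = 0x9d

0: ✓ CMP  NZCV=1000
1: · MOVEQ
2: ✓ MOVLT  r0←0x58
3: · ADDEQ
4: ✓ CMP  NZCV=0011
5: · ADDCC
6: ✓ SUBNE  r1←0x65
7: ✓ CMP  NZCV=0011
8: · MOVMI
9: ✓ MOVLT  r0←0x9d
10: · ADDGE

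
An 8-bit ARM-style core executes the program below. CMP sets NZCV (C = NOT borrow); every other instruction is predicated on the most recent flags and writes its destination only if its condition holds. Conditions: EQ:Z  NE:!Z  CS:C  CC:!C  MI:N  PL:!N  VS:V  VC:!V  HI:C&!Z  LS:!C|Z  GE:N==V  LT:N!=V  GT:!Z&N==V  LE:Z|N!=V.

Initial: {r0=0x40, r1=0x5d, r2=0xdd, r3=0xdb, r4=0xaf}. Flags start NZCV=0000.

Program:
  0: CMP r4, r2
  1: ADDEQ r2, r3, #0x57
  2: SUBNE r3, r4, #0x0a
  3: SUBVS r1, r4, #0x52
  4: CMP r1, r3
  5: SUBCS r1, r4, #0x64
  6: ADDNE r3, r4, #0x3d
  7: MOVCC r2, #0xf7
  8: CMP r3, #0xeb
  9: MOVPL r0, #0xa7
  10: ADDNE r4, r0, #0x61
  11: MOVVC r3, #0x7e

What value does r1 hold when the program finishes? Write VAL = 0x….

0: ✓ CMP  NZCV=1000
1: · ADDEQ
2: ✓ SUBNE  r3←0xa5
3: · SUBVS
4: ✓ CMP  NZCV=1001
5: · SUBCS
6: ✓ ADDNE  r3←0xec
7: ✓ MOVCC  r2←0xf7
8: ✓ CMP  NZCV=0010
9: ✓ MOVPL  r0←0xa7
10: ✓ ADDNE  r4←0x08
11: ✓ MOVVC  r3←0x7e

VAL = 0x5d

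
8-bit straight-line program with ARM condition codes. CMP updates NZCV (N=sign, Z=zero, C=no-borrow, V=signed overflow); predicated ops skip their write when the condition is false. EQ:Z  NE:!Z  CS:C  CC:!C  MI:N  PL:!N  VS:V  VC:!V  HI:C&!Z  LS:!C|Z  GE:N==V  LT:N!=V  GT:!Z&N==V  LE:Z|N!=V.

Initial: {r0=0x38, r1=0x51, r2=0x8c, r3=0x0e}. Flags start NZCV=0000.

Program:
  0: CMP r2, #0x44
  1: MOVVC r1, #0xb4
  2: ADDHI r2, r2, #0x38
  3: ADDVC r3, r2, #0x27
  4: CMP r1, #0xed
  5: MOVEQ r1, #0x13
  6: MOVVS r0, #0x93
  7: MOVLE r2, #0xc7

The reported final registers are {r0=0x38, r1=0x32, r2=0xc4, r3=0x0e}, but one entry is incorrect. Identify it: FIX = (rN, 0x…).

[0] flags=0011 → (cmp)
[1] flags=0011 VC?F → skip
[2] flags=0011 HI?T → r2=0xc4
[3] flags=0011 VC?F → skip
[4] flags=0000 → (cmp)
[5] flags=0000 EQ?F → skip
[6] flags=0000 VS?F → skip
[7] flags=0000 LE?F → skip

FIX = (r1, 0x51)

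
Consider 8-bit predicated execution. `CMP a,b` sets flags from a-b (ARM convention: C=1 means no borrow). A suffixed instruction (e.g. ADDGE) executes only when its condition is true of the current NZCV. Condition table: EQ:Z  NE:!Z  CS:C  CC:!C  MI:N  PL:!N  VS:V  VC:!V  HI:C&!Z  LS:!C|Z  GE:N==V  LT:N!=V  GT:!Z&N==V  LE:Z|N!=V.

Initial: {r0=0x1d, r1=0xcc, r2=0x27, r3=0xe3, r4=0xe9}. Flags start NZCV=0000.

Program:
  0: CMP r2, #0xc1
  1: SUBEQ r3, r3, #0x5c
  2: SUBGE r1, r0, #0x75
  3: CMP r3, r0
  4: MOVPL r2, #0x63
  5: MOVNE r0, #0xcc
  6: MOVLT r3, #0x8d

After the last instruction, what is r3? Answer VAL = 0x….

VAL = 0x8d

0: ✓ CMP  NZCV=0000
1: · SUBEQ
2: ✓ SUBGE  r1←0xa8
3: ✓ CMP  NZCV=1010
4: · MOVPL
5: ✓ MOVNE  r0←0xcc
6: ✓ MOVLT  r3←0x8d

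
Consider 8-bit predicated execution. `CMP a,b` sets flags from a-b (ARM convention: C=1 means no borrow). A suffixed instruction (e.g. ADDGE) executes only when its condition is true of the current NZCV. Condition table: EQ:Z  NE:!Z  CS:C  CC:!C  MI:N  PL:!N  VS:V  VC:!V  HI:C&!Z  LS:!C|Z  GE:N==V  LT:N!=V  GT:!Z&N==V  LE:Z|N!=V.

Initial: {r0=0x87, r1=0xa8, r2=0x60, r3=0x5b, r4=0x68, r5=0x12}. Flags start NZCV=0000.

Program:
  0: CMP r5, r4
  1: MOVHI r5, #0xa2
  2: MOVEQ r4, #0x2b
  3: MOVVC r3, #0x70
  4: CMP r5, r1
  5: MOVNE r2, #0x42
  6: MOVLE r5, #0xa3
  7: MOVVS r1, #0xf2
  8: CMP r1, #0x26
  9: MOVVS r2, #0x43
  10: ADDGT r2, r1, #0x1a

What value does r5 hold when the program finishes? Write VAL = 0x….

[0] flags=1000 → (cmp)
[1] flags=1000 HI?F → skip
[2] flags=1000 EQ?F → skip
[3] flags=1000 VC?T → r3=0x70
[4] flags=0000 → (cmp)
[5] flags=0000 NE?T → r2=0x42
[6] flags=0000 LE?F → skip
[7] flags=0000 VS?F → skip
[8] flags=1010 → (cmp)
[9] flags=1010 VS?F → skip
[10] flags=1010 GT?F → skip

VAL = 0x12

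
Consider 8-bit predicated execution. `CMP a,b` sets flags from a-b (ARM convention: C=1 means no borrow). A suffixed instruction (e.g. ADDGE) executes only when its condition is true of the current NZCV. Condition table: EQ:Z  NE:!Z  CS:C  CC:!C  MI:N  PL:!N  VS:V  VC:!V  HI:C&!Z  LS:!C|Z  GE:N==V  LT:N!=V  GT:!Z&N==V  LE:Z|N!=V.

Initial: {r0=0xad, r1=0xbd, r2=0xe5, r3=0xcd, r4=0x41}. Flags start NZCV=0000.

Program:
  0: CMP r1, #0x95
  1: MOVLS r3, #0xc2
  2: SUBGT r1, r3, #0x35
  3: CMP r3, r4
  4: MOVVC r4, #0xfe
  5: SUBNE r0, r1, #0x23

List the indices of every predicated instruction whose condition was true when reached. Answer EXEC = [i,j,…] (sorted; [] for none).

EXEC = [2,4,5]

0: ✓ CMP  NZCV=0010
1: · MOVLS
2: ✓ SUBGT  r1←0x98
3: ✓ CMP  NZCV=1010
4: ✓ MOVVC  r4←0xfe
5: ✓ SUBNE  r0←0x75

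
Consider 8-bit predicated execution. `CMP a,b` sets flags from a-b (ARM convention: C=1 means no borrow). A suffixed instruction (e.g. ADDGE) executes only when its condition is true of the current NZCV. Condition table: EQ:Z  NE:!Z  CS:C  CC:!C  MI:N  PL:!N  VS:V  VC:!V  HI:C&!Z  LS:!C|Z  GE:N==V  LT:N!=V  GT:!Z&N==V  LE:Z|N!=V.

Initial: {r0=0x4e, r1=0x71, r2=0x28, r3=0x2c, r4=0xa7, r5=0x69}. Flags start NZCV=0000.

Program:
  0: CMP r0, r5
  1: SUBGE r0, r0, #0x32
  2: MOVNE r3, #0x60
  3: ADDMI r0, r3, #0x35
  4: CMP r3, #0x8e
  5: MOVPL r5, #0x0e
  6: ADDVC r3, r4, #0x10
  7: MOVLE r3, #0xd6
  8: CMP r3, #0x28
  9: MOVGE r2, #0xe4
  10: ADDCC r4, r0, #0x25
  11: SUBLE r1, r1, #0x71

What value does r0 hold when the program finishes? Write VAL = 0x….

0: ✓ CMP  NZCV=1000
1: · SUBGE
2: ✓ MOVNE  r3←0x60
3: ✓ ADDMI  r0←0x95
4: ✓ CMP  NZCV=1001
5: · MOVPL
6: · ADDVC
7: · MOVLE
8: ✓ CMP  NZCV=0010
9: ✓ MOVGE  r2←0xe4
10: · ADDCC
11: · SUBLE

VAL = 0x95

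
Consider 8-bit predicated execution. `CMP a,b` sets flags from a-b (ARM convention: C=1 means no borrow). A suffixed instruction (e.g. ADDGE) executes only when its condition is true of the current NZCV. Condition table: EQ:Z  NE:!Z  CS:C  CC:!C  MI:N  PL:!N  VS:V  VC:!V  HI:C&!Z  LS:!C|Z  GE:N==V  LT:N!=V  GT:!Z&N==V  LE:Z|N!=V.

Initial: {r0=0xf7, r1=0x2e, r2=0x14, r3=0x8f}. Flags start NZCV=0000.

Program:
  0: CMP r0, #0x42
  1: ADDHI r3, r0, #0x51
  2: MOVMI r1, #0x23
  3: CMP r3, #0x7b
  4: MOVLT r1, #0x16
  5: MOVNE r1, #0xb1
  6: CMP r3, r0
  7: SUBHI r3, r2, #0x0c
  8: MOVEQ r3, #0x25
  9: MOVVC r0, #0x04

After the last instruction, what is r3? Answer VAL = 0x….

[0] flags=1010 → (cmp)
[1] flags=1010 HI?T → r3=0x48
[2] flags=1010 MI?T → r1=0x23
[3] flags=1000 → (cmp)
[4] flags=1000 LT?T → r1=0x16
[5] flags=1000 NE?T → r1=0xb1
[6] flags=0000 → (cmp)
[7] flags=0000 HI?F → skip
[8] flags=0000 EQ?F → skip
[9] flags=0000 VC?T → r0=0x04

VAL = 0x48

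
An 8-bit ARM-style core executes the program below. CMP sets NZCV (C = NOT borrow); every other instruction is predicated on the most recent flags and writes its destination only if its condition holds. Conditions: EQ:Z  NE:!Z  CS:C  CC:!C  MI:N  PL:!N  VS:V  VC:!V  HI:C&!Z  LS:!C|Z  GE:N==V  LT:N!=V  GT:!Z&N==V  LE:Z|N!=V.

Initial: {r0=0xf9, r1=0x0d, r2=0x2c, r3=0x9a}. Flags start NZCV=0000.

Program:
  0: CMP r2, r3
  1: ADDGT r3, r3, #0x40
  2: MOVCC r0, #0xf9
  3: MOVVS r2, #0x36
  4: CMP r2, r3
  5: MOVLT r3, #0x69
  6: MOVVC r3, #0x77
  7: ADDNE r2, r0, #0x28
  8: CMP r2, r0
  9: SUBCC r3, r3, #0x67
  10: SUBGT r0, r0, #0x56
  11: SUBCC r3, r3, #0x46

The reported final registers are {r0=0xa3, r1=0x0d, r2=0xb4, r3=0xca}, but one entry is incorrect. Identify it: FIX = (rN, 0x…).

FIX = (r2, 0x21)

[0] flags=1001 → (cmp)
[1] flags=1001 GT?T → r3=0xda
[2] flags=1001 CC?T → r0=0xf9
[3] flags=1001 VS?T → r2=0x36
[4] flags=0000 → (cmp)
[5] flags=0000 LT?F → skip
[6] flags=0000 VC?T → r3=0x77
[7] flags=0000 NE?T → r2=0x21
[8] flags=0000 → (cmp)
[9] flags=0000 CC?T → r3=0x10
[10] flags=0000 GT?T → r0=0xa3
[11] flags=0000 CC?T → r3=0xca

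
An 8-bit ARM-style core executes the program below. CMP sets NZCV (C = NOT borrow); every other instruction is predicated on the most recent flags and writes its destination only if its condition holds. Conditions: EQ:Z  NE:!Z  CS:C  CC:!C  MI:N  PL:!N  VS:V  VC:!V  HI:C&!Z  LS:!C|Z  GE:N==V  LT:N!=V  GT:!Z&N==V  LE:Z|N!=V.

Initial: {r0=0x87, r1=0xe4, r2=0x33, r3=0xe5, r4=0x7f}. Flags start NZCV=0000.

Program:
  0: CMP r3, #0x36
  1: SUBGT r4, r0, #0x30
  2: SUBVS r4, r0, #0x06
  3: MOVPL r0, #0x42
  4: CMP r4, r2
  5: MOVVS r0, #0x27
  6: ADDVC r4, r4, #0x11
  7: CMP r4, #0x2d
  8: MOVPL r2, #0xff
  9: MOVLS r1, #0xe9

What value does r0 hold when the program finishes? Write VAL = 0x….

[0] flags=1010 → (cmp)
[1] flags=1010 GT?F → skip
[2] flags=1010 VS?F → skip
[3] flags=1010 PL?F → skip
[4] flags=0010 → (cmp)
[5] flags=0010 VS?F → skip
[6] flags=0010 VC?T → r4=0x90
[7] flags=0011 → (cmp)
[8] flags=0011 PL?T → r2=0xff
[9] flags=0011 LS?F → skip

VAL = 0x87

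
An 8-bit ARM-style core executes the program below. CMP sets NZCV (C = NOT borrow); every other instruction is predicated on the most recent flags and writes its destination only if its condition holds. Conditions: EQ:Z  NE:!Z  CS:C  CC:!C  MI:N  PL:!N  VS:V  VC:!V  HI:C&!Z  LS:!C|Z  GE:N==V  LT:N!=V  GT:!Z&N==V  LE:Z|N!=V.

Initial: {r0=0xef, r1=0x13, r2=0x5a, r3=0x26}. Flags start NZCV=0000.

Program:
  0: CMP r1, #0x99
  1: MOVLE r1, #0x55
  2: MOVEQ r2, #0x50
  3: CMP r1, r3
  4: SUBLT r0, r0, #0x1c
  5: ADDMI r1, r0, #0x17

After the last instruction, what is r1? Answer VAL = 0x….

[0] flags=0000 → (cmp)
[1] flags=0000 LE?F → skip
[2] flags=0000 EQ?F → skip
[3] flags=1000 → (cmp)
[4] flags=1000 LT?T → r0=0xd3
[5] flags=1000 MI?T → r1=0xea

VAL = 0xea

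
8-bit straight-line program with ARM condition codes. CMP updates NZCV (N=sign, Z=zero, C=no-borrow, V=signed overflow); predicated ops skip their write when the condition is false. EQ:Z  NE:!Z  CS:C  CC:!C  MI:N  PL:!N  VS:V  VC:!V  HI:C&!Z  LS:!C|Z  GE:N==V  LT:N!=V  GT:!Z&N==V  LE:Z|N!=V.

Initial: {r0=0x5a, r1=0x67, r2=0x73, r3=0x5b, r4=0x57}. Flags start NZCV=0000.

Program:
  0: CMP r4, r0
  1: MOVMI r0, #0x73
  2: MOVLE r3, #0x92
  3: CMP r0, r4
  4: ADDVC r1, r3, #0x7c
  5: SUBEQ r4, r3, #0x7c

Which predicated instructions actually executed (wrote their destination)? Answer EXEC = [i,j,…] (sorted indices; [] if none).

[0] flags=1000 → (cmp)
[1] flags=1000 MI?T → r0=0x73
[2] flags=1000 LE?T → r3=0x92
[3] flags=0010 → (cmp)
[4] flags=0010 VC?T → r1=0x0e
[5] flags=0010 EQ?F → skip

EXEC = [1,2,4]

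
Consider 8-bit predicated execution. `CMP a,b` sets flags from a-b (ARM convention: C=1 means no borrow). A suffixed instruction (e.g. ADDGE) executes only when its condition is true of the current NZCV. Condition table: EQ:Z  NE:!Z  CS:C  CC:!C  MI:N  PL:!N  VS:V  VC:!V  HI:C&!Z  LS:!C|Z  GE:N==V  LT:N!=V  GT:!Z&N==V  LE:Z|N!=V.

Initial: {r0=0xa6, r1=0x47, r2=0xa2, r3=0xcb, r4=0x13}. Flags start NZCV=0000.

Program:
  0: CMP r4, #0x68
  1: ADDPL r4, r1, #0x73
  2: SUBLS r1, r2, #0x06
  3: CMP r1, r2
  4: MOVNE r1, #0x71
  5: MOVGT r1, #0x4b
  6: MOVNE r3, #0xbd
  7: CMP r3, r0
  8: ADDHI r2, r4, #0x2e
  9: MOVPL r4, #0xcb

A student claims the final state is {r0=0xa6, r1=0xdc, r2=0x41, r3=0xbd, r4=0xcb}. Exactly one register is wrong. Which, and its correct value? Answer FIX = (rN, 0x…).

FIX = (r1, 0x71)

[0] flags=1000 → (cmp)
[1] flags=1000 PL?F → skip
[2] flags=1000 LS?T → r1=0x9c
[3] flags=1000 → (cmp)
[4] flags=1000 NE?T → r1=0x71
[5] flags=1000 GT?F → skip
[6] flags=1000 NE?T → r3=0xbd
[7] flags=0010 → (cmp)
[8] flags=0010 HI?T → r2=0x41
[9] flags=0010 PL?T → r4=0xcb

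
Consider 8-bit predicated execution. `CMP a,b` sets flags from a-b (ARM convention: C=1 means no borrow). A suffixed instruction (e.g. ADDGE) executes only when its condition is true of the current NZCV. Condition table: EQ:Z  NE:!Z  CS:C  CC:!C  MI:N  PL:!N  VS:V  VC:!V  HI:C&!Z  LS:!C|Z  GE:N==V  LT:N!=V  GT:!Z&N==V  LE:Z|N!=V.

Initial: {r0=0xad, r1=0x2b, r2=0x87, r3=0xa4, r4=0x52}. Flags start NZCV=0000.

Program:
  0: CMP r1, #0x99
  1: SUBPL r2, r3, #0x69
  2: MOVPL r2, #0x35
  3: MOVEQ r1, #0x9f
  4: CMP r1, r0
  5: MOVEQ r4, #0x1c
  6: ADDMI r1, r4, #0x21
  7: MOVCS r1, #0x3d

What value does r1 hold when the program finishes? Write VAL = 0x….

0: ✓ CMP  NZCV=1001
1: · SUBPL
2: · MOVPL
3: · MOVEQ
4: ✓ CMP  NZCV=0000
5: · MOVEQ
6: · ADDMI
7: · MOVCS

VAL = 0x2b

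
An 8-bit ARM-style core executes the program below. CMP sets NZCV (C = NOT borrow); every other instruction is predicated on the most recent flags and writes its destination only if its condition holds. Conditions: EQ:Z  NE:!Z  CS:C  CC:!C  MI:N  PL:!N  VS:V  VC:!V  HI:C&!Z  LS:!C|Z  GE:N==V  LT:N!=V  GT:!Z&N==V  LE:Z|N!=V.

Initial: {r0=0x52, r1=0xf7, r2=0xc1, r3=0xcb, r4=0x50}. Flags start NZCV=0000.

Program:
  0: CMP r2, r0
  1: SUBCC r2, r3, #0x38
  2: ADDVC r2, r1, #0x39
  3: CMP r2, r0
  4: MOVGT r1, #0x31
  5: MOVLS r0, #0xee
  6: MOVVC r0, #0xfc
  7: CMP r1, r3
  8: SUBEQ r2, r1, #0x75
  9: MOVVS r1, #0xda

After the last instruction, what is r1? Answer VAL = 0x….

VAL = 0xf7

[0] flags=0011 → (cmp)
[1] flags=0011 CC?F → skip
[2] flags=0011 VC?F → skip
[3] flags=0011 → (cmp)
[4] flags=0011 GT?F → skip
[5] flags=0011 LS?F → skip
[6] flags=0011 VC?F → skip
[7] flags=0010 → (cmp)
[8] flags=0010 EQ?F → skip
[9] flags=0010 VS?F → skip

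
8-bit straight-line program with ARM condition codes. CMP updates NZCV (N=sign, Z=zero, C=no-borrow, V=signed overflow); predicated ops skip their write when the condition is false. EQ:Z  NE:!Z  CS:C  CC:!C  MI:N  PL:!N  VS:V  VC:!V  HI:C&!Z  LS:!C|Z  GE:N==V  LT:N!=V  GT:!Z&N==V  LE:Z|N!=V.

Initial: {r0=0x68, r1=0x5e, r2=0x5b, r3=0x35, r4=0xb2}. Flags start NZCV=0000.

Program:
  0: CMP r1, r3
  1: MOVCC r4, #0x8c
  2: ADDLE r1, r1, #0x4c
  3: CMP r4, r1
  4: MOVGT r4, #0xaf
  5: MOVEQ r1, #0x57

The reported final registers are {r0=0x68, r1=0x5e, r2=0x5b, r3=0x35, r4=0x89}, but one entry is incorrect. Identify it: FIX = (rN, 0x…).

FIX = (r4, 0xb2)

[0] flags=0010 → (cmp)
[1] flags=0010 CC?F → skip
[2] flags=0010 LE?F → skip
[3] flags=0011 → (cmp)
[4] flags=0011 GT?F → skip
[5] flags=0011 EQ?F → skip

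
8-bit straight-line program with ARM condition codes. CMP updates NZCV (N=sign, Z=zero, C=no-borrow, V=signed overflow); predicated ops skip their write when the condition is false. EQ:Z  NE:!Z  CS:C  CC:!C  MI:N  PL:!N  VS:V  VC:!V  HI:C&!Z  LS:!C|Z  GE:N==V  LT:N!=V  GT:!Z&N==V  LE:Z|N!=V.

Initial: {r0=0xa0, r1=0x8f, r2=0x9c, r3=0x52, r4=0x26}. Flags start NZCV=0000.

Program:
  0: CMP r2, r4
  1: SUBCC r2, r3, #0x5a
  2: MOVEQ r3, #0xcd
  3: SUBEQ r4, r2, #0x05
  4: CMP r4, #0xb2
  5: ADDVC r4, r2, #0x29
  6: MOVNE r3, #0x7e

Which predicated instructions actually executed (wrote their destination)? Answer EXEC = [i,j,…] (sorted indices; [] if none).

EXEC = [5,6]

0: ✓ CMP  NZCV=0011
1: · SUBCC
2: · MOVEQ
3: · SUBEQ
4: ✓ CMP  NZCV=0000
5: ✓ ADDVC  r4←0xc5
6: ✓ MOVNE  r3←0x7e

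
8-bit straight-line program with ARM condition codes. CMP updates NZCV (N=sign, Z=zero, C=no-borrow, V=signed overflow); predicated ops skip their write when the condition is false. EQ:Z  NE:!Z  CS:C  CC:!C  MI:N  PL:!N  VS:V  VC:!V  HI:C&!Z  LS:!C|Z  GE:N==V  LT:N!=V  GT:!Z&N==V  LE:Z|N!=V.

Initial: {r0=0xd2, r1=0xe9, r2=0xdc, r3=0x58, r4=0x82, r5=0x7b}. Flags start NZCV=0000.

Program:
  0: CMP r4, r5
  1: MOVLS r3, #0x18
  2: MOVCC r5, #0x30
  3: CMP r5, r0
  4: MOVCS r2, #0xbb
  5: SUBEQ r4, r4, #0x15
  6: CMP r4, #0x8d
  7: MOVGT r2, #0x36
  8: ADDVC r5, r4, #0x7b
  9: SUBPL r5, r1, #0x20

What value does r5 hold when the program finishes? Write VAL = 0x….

VAL = 0xfd

0: ✓ CMP  NZCV=0011
1: · MOVLS
2: · MOVCC
3: ✓ CMP  NZCV=1001
4: · MOVCS
5: · SUBEQ
6: ✓ CMP  NZCV=1000
7: · MOVGT
8: ✓ ADDVC  r5←0xfd
9: · SUBPL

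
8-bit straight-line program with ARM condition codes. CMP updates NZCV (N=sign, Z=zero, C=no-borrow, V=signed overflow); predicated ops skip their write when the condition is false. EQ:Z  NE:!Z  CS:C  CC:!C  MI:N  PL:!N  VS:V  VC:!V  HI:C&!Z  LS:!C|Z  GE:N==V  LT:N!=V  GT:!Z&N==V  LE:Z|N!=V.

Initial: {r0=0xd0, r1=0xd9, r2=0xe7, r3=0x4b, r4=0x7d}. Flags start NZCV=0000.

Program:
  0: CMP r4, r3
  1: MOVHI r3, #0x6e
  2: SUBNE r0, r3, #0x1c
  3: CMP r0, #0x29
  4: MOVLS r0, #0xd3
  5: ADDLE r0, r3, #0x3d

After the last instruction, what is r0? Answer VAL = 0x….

VAL = 0x52

0: ✓ CMP  NZCV=0010
1: ✓ MOVHI  r3←0x6e
2: ✓ SUBNE  r0←0x52
3: ✓ CMP  NZCV=0010
4: · MOVLS
5: · ADDLE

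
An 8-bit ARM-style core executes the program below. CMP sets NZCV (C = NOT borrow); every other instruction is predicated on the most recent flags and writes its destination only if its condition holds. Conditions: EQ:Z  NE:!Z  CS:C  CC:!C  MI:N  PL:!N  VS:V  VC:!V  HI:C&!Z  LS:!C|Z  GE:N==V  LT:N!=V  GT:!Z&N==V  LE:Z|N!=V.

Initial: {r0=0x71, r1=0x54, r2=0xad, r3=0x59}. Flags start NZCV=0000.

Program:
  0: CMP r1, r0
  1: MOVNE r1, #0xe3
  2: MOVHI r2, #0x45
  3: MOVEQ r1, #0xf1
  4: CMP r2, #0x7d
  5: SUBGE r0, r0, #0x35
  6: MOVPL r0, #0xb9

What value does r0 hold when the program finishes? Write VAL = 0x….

VAL = 0xb9

[0] flags=1000 → (cmp)
[1] flags=1000 NE?T → r1=0xe3
[2] flags=1000 HI?F → skip
[3] flags=1000 EQ?F → skip
[4] flags=0011 → (cmp)
[5] flags=0011 GE?F → skip
[6] flags=0011 PL?T → r0=0xb9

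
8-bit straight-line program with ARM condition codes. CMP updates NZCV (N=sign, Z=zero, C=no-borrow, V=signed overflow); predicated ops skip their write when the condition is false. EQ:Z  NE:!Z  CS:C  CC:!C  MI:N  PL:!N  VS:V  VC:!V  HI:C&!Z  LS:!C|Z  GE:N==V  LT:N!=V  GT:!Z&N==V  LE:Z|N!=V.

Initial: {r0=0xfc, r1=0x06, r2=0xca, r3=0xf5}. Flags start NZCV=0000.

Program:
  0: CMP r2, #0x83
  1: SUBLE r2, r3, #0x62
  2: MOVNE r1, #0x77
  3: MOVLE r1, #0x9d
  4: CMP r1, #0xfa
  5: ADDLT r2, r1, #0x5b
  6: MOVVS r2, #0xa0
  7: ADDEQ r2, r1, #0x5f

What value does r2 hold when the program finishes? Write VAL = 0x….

0: ✓ CMP  NZCV=0010
1: · SUBLE
2: ✓ MOVNE  r1←0x77
3: · MOVLE
4: ✓ CMP  NZCV=0000
5: · ADDLT
6: · MOVVS
7: · ADDEQ

VAL = 0xca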